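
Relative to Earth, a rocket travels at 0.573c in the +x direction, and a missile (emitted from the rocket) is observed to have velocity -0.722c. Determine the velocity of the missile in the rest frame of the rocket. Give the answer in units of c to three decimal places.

Invert the composition law: u' = (u − v)/(1 − uv/c²).
u' = (-0.722 − 0.573) / (1 − (-0.722)(0.573)) = -1.2950/1.4137 = -0.9160.

-0.916c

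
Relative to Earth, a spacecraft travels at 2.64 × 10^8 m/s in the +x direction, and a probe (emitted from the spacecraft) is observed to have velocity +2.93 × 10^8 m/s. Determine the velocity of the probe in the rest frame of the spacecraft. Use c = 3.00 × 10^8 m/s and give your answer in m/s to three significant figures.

v = 0.880c, u = 0.977c.
Invert the composition law: u' = (u − v)/(1 − uv/c²).
u' = (0.977 − 0.880) / (1 − (0.977)(0.880)) = 0.0967/0.1405 = 0.6879.
u' = 0.6879 × 3.00 × 10^8 m/s.

+2.06 × 10^8 m/s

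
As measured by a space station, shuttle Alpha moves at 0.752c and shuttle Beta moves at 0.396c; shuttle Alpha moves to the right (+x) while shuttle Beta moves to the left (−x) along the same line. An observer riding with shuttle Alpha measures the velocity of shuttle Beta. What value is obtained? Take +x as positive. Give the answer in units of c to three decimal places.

β_A = 0.752, β_B = -0.396.
Transform to A's frame with the inverse velocity-addition law: u' = (u − v)/(1 − uv/c²), taking u = β_B and v = β_A.
u' = (-0.396 − 0.752) / (1 − (0.752)(-0.396)) = -1.1480/1.2978 = -0.8846.

-0.885c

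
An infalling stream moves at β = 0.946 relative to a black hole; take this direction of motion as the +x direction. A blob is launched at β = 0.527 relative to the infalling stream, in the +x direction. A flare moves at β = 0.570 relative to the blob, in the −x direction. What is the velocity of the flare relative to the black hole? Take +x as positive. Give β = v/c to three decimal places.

Apply u = (u' + v)/(1 + u'v/c²) successively, working outward toward the black hole.
Start: velocity of the infalling stream relative to the black hole = 0.9460c.
Compose with the blob (u' = 0.527 in the infalling stream frame): u_1 = (0.527 + 0.946) / (1 + 0.527·0.946) = 1.4730/1.4985 = 0.9830.
Compose with the flare (u' = -0.570 in the blob frame): u_2 = (-0.570 + 0.983) / (1 + (-0.570)·0.983) = 0.4130/0.4397 = 0.9391.

β = +0.939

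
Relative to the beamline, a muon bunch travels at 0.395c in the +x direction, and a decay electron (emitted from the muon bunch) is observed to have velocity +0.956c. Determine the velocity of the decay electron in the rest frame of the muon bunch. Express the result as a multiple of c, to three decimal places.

+0.901c

Invert the composition law: u' = (u − v)/(1 − uv/c²).
u' = (0.956 − 0.395) / (1 − (0.956)(0.395)) = 0.5610/0.6224 = 0.9014.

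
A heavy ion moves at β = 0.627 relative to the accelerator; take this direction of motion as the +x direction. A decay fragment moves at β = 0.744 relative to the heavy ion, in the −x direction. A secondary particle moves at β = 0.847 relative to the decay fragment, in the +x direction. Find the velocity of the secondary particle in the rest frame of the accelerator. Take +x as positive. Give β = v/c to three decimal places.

Apply u = (u' + v)/(1 + u'v/c²) successively, working outward toward the accelerator.
Start: velocity of the heavy ion relative to the accelerator = 0.6270c.
Compose with the decay fragment (u' = -0.744 in the heavy ion frame): u_1 = (-0.744 + 0.627) / (1 + (-0.744)·0.627) = -0.1170/0.5335 = -0.2193.
Compose with the secondary particle (u' = 0.847 in the decay fragment frame): u_2 = (0.847 + (-0.219)) / (1 + 0.847·(-0.219)) = 0.6277/0.8143 = 0.7709.

β = +0.771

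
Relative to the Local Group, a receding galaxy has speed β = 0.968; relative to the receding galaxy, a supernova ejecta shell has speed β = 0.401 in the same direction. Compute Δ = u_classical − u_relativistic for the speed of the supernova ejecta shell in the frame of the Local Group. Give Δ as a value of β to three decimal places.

Δ = 0.383

Galilean: u_cl = 0.401 + 0.968 = 1.3690.
Relativistic: u_rel = (0.401 + 0.968) / (1 + 0.401·0.968) = 1.3690/1.3882 = 0.9862.
Δ = 1.3690 − 0.9862 = 0.3828.
(The classical prediction exceeds c; the relativistic result does not.)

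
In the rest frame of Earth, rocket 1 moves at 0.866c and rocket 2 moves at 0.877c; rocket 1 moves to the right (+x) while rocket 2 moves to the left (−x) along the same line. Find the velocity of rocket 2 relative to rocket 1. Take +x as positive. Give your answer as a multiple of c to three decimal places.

β_A = 0.866, β_B = -0.877.
Transform to A's frame with the inverse velocity-addition law: u' = (u − v)/(1 − uv/c²), taking u = β_B and v = β_A.
u' = (-0.877 − 0.866) / (1 − (0.866)(-0.877)) = -1.7430/1.7595 = -0.9906.

-0.991c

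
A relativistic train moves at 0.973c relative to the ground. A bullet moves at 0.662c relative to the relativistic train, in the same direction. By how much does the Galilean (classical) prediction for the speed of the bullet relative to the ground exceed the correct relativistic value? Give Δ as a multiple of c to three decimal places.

Galilean: u_cl = 0.662 + 0.973 = 1.6350.
Relativistic: u_rel = (0.662 + 0.973) / (1 + 0.662·0.973) = 1.6350/1.6441 = 0.9944.
Δ = 1.6350 − 0.9944 = 0.6406.
(The classical prediction exceeds c; the relativistic result does not.)

Δ = 0.641c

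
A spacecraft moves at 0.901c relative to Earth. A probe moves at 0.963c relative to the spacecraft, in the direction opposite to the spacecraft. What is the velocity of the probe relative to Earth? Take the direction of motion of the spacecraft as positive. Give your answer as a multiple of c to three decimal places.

With v = 0.901 and u' = -0.963 (in units of c),
u = (u' + v)/(1 + u'v/c²):
u = (-0.963 + 0.901) / (1 + (-0.963)·0.901) = -0.0620/0.1323 = -0.4685
(Galilean addition would give -0.062c.)

-0.469c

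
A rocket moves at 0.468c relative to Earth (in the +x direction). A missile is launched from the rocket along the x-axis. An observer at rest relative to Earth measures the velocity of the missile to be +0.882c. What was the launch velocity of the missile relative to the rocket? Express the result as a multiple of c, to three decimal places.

Invert the composition law: u' = (u − v)/(1 − uv/c²).
u' = (0.882 − 0.468) / (1 − (0.882)(0.468)) = 0.4140/0.5872 = 0.7050.

+0.705c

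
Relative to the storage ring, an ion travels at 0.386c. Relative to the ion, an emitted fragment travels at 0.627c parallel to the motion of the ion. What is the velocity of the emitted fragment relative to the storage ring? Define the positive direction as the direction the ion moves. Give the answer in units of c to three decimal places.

0.816c

With v = 0.386 and u' = 0.627 (in units of c),
u = (u' + v)/(1 + u'v/c²):
u = (0.627 + 0.386) / (1 + 0.627·0.386) = 1.0130/1.2420 = 0.8156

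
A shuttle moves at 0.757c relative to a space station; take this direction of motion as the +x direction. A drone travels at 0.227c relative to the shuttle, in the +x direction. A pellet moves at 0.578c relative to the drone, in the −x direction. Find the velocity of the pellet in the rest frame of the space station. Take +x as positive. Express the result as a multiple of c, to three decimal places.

+0.509c

Apply u = (u' + v)/(1 + u'v/c²) successively, working outward toward the space station.
Start: velocity of the shuttle relative to the space station = 0.7570c.
Compose with the drone (u' = 0.227 in the shuttle frame): u_1 = (0.227 + 0.757) / (1 + 0.227·0.757) = 0.9840/1.1718 = 0.8397.
Compose with the pellet (u' = -0.578 in the drone frame): u_2 = (-0.578 + 0.840) / (1 + (-0.578)·0.840) = 0.2617/0.5147 = 0.5085.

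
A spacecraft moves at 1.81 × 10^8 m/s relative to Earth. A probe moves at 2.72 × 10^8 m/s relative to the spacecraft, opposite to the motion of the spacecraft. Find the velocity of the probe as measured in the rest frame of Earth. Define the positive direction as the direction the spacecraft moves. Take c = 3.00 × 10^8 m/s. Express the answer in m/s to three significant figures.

In units of c (dividing by 3.00 × 10^8 m/s): v = 0.603, u' = -0.907.
u = (u' + v)/(1 + u'v/c²):
u = (-0.907 + 0.603) / (1 + (-0.907)·0.603) = -0.3033/0.4530 = -0.6696
(Galilean addition would give -0.303c.)
Converting back: u = -0.6696 × 3.00 × 10^8 m/s.

-2.01 × 10^8 m/s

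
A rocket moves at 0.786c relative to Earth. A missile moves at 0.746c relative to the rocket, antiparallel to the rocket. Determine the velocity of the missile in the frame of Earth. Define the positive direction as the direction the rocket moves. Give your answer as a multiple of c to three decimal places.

With v = 0.786 and u' = -0.746 (in units of c),
u = (u' + v)/(1 + u'v/c²):
u = (-0.746 + 0.786) / (1 + (-0.746)·0.786) = 0.0400/0.4136 = 0.0967

+0.097c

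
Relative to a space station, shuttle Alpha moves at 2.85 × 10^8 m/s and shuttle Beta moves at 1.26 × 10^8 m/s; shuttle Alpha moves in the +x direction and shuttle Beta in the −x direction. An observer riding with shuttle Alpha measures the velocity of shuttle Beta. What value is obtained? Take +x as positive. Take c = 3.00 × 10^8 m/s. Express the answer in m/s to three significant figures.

-2.94 × 10^8 m/s

β_A = 0.950, β_B = -0.420 (dividing each by c = 3.00 × 10^8 m/s).
Transform to A's frame with the inverse velocity-addition law: u' = (u − v)/(1 − uv/c²), taking u = β_B and v = β_A.
u' = (-0.420 − 0.950) / (1 − (0.950)(-0.420)) = -1.3700/1.3990 = -0.9793.
u' = -0.9793 × 3.00 × 10^8 m/s.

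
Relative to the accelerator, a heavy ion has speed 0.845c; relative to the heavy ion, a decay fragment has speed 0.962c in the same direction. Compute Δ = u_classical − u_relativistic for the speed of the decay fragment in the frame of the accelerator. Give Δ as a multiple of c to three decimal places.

Galilean: u_cl = 0.962 + 0.845 = 1.8070.
Relativistic: u_rel = (0.962 + 0.845) / (1 + 0.962·0.845) = 1.8070/1.8129 = 0.9968.
Δ = 1.8070 − 0.9968 = 0.8102.
(The classical prediction exceeds c; the relativistic result does not.)

Δ = 0.810c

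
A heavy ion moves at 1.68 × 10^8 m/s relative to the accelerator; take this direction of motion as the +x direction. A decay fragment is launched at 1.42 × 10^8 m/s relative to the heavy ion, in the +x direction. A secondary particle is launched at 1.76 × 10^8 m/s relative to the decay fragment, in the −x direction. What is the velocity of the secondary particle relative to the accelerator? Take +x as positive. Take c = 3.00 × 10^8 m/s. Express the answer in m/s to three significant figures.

Apply u = (u' + v)/(1 + u'v/c²) successively, working outward toward the accelerator.
(Dividing each given speed by c = 3.00 × 10^8 m/s to work in units of c.)
Start: velocity of the heavy ion relative to the accelerator = 0.5600c.
Compose with the decay fragment (u' = 0.473 in the heavy ion frame): u_1 = (0.473 + 0.560) / (1 + 0.473·0.560) = 1.0333/1.2651 = 0.8168.
Compose with the secondary particle (u' = -0.587 in the decay fragment frame): u_2 = (-0.587 + 0.817) / (1 + (-0.587)·0.817) = 0.2302/0.5208 = 0.4419.
So u = 0.4419 × 3.00 × 10^8 m/s.

+1.33 × 10^8 m/s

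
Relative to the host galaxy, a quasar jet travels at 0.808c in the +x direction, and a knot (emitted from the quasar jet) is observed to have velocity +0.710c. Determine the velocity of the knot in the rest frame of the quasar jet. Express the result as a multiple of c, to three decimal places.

Invert the composition law: u' = (u − v)/(1 − uv/c²).
u' = (0.710 − 0.808) / (1 − (0.710)(0.808)) = -0.0980/0.4263 = -0.2299.

-0.230c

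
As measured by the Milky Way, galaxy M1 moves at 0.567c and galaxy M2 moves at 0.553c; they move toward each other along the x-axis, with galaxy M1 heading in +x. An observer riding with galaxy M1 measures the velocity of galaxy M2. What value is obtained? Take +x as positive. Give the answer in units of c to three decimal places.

β_A = 0.567, β_B = -0.553.
Transform to A's frame with the inverse velocity-addition law: u' = (u − v)/(1 − uv/c²), taking u = β_B and v = β_A.
u' = (-0.553 − 0.567) / (1 − (0.567)(-0.553)) = -1.1200/1.3136 = -0.8527.

-0.853c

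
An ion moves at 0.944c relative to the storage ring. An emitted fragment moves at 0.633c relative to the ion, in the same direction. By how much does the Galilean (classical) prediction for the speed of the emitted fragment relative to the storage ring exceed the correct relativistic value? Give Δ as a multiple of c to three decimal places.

Δ = 0.590c

Galilean: u_cl = 0.633 + 0.944 = 1.5770.
Relativistic: u_rel = (0.633 + 0.944) / (1 + 0.633·0.944) = 1.5770/1.5976 = 0.9871.
Δ = 1.5770 − 0.9871 = 0.5899.
(The classical prediction exceeds c; the relativistic result does not.)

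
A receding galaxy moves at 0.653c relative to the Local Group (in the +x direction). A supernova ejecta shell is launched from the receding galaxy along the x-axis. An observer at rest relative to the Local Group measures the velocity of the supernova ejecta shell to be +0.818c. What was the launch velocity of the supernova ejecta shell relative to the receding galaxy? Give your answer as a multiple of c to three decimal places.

Invert the composition law: u' = (u − v)/(1 − uv/c²).
u' = (0.818 − 0.653) / (1 − (0.818)(0.653)) = 0.1650/0.4658 = 0.3542.

+0.354c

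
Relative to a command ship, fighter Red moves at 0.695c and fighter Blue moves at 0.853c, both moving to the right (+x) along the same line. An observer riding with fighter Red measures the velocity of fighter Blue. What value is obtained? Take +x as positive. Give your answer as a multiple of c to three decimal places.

+0.388c

β_A = 0.695, β_B = 0.853.
Transform to A's frame with the inverse velocity-addition law: u' = (u − v)/(1 − uv/c²), taking u = β_B and v = β_A.
u' = (0.853 − 0.695) / (1 − (0.695)(0.853)) = 0.1580/0.4072 = 0.3880.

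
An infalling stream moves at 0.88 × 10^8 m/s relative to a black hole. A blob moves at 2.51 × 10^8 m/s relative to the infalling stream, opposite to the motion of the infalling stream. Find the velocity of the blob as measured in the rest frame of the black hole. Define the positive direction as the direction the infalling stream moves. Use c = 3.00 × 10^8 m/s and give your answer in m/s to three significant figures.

In units of c (dividing by 3.00 × 10^8 m/s): v = 0.293, u' = -0.837.
u = (u' + v)/(1 + u'v/c²):
u = (-0.837 + 0.293) / (1 + (-0.837)·0.293) = -0.5433/0.7546 = -0.7200
Converting back: u = -0.7200 × 3.00 × 10^8 m/s.

-2.16 × 10^8 m/s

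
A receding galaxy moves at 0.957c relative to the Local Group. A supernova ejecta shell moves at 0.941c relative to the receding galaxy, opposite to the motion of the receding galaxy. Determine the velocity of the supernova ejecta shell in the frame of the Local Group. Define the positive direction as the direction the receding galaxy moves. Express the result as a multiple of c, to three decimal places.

With v = 0.957 and u' = -0.941 (in units of c),
u = (u' + v)/(1 + u'v/c²):
u = (-0.941 + 0.957) / (1 + (-0.941)·0.957) = 0.0160/0.0995 = 0.1609
(Galilean addition would give +0.016c.)

+0.161c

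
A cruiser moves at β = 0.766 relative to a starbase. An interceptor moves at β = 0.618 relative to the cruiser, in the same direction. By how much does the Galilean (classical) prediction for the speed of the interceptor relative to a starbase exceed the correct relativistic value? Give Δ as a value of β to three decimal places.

Δ = 0.445

Galilean: u_cl = 0.618 + 0.766 = 1.3840.
Relativistic: u_rel = (0.618 + 0.766) / (1 + 0.618·0.766) = 1.3840/1.4734 = 0.9393.
Δ = 1.3840 − 0.9393 = 0.4447.
(The classical prediction exceeds c; the relativistic result does not.)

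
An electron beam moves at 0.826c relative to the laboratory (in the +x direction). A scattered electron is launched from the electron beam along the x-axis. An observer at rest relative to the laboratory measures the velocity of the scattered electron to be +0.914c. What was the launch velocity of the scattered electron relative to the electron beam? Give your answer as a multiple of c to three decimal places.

+0.359c

Invert the composition law: u' = (u − v)/(1 − uv/c²).
u' = (0.914 − 0.826) / (1 − (0.914)(0.826)) = 0.0880/0.2450 = 0.3591.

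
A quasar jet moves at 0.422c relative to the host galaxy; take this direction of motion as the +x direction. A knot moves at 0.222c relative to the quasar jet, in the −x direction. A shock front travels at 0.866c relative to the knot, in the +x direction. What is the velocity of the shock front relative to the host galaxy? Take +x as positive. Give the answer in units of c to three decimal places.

Apply u = (u' + v)/(1 + u'v/c²) successively, working outward toward the host galaxy.
Start: velocity of the quasar jet relative to the host galaxy = 0.4220c.
Compose with the knot (u' = -0.222 in the quasar jet frame): u_1 = (-0.222 + 0.422) / (1 + (-0.222)·0.422) = 0.2000/0.9063 = 0.2207.
Compose with the shock front (u' = 0.866 in the knot frame): u_2 = (0.866 + 0.221) / (1 + 0.866·0.221) = 1.0867/1.1911 = 0.9123.

+0.912c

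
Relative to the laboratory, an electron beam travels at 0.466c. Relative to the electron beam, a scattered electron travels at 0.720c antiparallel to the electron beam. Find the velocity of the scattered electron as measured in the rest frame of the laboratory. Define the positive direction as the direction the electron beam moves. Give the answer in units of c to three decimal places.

With v = 0.466 and u' = -0.720 (in units of c),
u = (u' + v)/(1 + u'v/c²):
u = (-0.720 + 0.466) / (1 + (-0.720)·0.466) = -0.2540/0.6645 = -0.3823

-0.382c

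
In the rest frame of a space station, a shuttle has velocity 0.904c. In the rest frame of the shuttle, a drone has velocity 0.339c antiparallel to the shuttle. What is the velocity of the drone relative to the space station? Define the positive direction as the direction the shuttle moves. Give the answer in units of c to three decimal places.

+0.815c

With v = 0.904 and u' = -0.339 (in units of c),
u = (u' + v)/(1 + u'v/c²):
u = (-0.339 + 0.904) / (1 + (-0.339)·0.904) = 0.5650/0.6935 = 0.8147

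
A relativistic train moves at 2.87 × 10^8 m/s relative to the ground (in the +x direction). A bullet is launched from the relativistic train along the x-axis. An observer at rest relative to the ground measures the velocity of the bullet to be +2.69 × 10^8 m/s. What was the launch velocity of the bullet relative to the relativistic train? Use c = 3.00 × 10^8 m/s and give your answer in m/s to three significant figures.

-1.27 × 10^8 m/s

v = 0.957c, u = 0.897c.
Invert the composition law: u' = (u − v)/(1 − uv/c²).
u' = (0.897 − 0.957) / (1 − (0.897)(0.957)) = -0.0600/0.1422 = -0.4220.
u' = -0.4220 × 3.00 × 10^8 m/s.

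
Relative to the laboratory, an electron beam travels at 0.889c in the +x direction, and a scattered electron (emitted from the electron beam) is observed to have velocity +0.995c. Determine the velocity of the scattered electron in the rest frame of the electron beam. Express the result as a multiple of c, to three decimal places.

Invert the composition law: u' = (u − v)/(1 − uv/c²).
u' = (0.995 − 0.889) / (1 − (0.995)(0.889)) = 0.1060/0.1154 = 0.9182.

+0.918c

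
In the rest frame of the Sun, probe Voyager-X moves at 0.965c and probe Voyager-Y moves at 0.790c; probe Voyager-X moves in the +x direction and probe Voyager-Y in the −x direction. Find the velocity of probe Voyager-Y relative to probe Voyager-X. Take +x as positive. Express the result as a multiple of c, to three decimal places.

-0.996c

β_A = 0.965, β_B = -0.790.
Transform to A's frame with the inverse velocity-addition law: u' = (u − v)/(1 − uv/c²), taking u = β_B and v = β_A.
u' = (-0.790 − 0.965) / (1 − (0.965)(-0.790)) = -1.7550/1.7624 = -0.9958.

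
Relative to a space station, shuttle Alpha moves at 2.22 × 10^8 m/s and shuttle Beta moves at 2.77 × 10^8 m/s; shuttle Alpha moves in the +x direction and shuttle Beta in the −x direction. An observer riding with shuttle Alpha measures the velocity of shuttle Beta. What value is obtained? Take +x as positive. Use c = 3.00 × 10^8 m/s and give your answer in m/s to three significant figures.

β_A = 0.740, β_B = -0.923 (dividing each by c = 3.00 × 10^8 m/s).
Transform to A's frame with the inverse velocity-addition law: u' = (u − v)/(1 − uv/c²), taking u = β_B and v = β_A.
u' = (-0.923 − 0.740) / (1 − (0.740)(-0.923)) = -1.6633/1.6833 = -0.9882.
u' = -0.9882 × 3.00 × 10^8 m/s.

-2.96 × 10^8 m/s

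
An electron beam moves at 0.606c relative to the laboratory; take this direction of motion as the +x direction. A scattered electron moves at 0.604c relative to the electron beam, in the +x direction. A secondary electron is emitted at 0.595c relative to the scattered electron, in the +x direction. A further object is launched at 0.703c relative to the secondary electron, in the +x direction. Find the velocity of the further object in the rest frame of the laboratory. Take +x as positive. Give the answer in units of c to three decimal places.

0.995c

Apply u = (u' + v)/(1 + u'v/c²) successively, working outward toward the laboratory.
Start: velocity of the electron beam relative to the laboratory = 0.6060c.
Compose with the scattered electron (u' = 0.604 in the electron beam frame): u_1 = (0.604 + 0.606) / (1 + 0.604·0.606) = 1.2100/1.3660 = 0.8858.
Compose with the secondary electron (u' = 0.595 in the scattered electron frame): u_2 = (0.595 + 0.886) / (1 + 0.595·0.886) = 1.4808/1.5270 = 0.9697.
Compose with the further object (u' = 0.703 in the secondary electron frame): u_3 = (0.703 + 0.970) / (1 + 0.703·0.970) = 1.6727/1.6817 = 0.9947.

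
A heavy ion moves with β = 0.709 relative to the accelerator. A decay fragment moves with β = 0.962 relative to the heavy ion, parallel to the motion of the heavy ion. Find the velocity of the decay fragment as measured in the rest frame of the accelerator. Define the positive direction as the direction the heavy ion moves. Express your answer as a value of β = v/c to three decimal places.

With v = 0.709 and u' = 0.962 (in units of c),
u = (u' + v)/(1 + u'v/c²):
u = (0.962 + 0.709) / (1 + 0.962·0.709) = 1.6710/1.6821 = 0.9934
(Galilean addition would give +1.671c, exceeding c.)

β = 0.993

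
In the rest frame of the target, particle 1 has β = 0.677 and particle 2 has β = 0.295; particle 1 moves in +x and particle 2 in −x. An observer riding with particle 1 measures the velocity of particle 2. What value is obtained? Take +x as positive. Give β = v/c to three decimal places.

β_A = 0.677, β_B = -0.295.
Transform to A's frame with the inverse velocity-addition law: u' = (u − v)/(1 − uv/c²), taking u = β_B and v = β_A.
u' = (-0.295 − 0.677) / (1 − (0.677)(-0.295)) = -0.9720/1.1997 = -0.8102.

β = -0.810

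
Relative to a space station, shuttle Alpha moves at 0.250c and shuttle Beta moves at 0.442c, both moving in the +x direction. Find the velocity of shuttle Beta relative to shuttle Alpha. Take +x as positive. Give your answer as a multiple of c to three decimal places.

+0.216c

β_A = 0.250, β_B = 0.442.
Transform to A's frame with the inverse velocity-addition law: u' = (u − v)/(1 − uv/c²), taking u = β_B and v = β_A.
u' = (0.442 − 0.250) / (1 − (0.250)(0.442)) = 0.1920/0.8895 = 0.2159.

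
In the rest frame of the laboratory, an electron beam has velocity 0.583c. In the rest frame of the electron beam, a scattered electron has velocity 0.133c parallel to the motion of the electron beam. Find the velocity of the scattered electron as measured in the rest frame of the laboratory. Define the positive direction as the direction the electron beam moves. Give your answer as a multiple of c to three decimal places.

0.664c

With v = 0.583 and u' = 0.133 (in units of c),
u = (u' + v)/(1 + u'v/c²):
u = (0.133 + 0.583) / (1 + 0.133·0.583) = 0.7160/1.0775 = 0.6645
(Galilean addition would give +0.716c.)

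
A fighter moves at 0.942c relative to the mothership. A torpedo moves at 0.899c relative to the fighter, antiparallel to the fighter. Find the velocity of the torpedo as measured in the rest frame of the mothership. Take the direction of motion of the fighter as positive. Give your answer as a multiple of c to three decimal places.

With v = 0.942 and u' = -0.899 (in units of c),
u = (u' + v)/(1 + u'v/c²):
u = (-0.899 + 0.942) / (1 + (-0.899)·0.942) = 0.0430/0.1531 = 0.2808
(Galilean addition would give +0.043c.)

+0.281c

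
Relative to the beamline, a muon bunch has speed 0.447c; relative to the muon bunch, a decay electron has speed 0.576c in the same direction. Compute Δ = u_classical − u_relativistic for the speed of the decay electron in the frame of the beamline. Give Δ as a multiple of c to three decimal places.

Galilean: u_cl = 0.576 + 0.447 = 1.0230.
Relativistic: u_rel = (0.576 + 0.447) / (1 + 0.576·0.447) = 1.0230/1.2575 = 0.8135.
Δ = 1.0230 − 0.8135 = 0.2095.
(The classical prediction exceeds c; the relativistic result does not.)

Δ = 0.209c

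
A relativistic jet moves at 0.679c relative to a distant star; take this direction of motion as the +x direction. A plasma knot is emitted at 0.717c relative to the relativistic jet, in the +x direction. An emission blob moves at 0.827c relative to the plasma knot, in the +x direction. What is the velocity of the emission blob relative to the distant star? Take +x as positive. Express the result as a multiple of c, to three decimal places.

0.994c

Apply u = (u' + v)/(1 + u'v/c²) successively, working outward toward the distant star.
Start: velocity of the relativistic jet relative to the distant star = 0.6790c.
Compose with the plasma knot (u' = 0.717 in the relativistic jet frame): u_1 = (0.717 + 0.679) / (1 + 0.717·0.679) = 1.3960/1.4868 = 0.9389.
Compose with the emission blob (u' = 0.827 in the plasma knot frame): u_2 = (0.827 + 0.939) / (1 + 0.827·0.939) = 1.7659/1.7765 = 0.9941.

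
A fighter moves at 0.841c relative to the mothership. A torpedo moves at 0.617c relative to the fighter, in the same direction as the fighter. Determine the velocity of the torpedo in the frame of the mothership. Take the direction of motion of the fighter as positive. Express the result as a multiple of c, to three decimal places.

With v = 0.841 and u' = 0.617 (in units of c),
u = (u' + v)/(1 + u'v/c²):
u = (0.617 + 0.841) / (1 + 0.617·0.841) = 1.4580/1.5189 = 0.9599

0.960c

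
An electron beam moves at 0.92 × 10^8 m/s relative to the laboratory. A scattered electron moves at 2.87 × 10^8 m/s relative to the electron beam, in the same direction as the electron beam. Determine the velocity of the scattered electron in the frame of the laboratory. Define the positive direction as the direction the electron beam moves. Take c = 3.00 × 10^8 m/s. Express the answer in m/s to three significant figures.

In units of c (dividing by 3.00 × 10^8 m/s): v = 0.307, u' = 0.957.
u = (u' + v)/(1 + u'v/c²):
u = (0.957 + 0.307) / (1 + 0.957·0.307) = 1.2633/1.2934 = 0.9768
Converting back: u = 0.9768 × 3.00 × 10^8 m/s.

2.93 × 10^8 m/s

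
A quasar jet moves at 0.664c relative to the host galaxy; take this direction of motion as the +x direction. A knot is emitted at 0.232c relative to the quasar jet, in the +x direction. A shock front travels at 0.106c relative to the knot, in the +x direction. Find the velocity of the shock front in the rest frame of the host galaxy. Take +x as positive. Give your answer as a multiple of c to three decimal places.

Apply u = (u' + v)/(1 + u'v/c²) successively, working outward toward the host galaxy.
Start: velocity of the quasar jet relative to the host galaxy = 0.6640c.
Compose with the knot (u' = 0.232 in the quasar jet frame): u_1 = (0.232 + 0.664) / (1 + 0.232·0.664) = 0.8960/1.1540 = 0.7764.
Compose with the shock front (u' = 0.106 in the knot frame): u_2 = (0.106 + 0.776) / (1 + 0.106·0.776) = 0.8824/1.0823 = 0.8153.

0.815c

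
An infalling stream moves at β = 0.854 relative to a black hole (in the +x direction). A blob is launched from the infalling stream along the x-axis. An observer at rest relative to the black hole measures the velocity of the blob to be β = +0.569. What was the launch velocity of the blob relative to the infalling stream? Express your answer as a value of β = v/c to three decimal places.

Invert the composition law: u' = (u − v)/(1 − uv/c²).
u' = (0.569 − 0.854) / (1 − (0.569)(0.854)) = -0.2850/0.5141 = -0.5544.

β = -0.554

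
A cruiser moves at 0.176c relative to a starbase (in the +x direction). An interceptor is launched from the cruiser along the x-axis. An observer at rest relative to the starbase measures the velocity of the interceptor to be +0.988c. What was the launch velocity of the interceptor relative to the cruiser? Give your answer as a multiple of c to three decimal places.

Invert the composition law: u' = (u − v)/(1 − uv/c²).
u' = (0.988 − 0.176) / (1 − (0.988)(0.176)) = 0.8120/0.8261 = 0.9829.

+0.983c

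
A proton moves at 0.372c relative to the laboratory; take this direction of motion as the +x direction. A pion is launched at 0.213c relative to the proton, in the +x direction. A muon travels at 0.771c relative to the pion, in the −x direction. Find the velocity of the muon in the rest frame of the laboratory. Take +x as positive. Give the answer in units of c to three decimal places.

-0.393c

Apply u = (u' + v)/(1 + u'v/c²) successively, working outward toward the laboratory.
Start: velocity of the proton relative to the laboratory = 0.3720c.
Compose with the pion (u' = 0.213 in the proton frame): u_1 = (0.213 + 0.372) / (1 + 0.213·0.372) = 0.5850/1.0792 = 0.5421.
Compose with the muon (u' = -0.771 in the pion frame): u_2 = (-0.771 + 0.542) / (1 + (-0.771)·0.542) = -0.2289/0.5821 = -0.3933.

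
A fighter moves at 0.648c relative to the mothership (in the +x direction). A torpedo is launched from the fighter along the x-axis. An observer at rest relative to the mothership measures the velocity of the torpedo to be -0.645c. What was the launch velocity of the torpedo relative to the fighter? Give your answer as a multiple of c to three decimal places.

-0.912c

Invert the composition law: u' = (u − v)/(1 − uv/c²).
u' = (-0.645 − 0.648) / (1 − (-0.645)(0.648)) = -1.2930/1.4180 = -0.9119.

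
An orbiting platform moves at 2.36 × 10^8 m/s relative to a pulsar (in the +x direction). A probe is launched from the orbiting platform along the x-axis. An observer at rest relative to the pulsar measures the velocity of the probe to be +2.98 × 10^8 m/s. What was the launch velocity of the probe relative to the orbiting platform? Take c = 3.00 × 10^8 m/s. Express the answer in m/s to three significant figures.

+2.84 × 10^8 m/s

v = 0.787c, u = 0.993c.
Invert the composition law: u' = (u − v)/(1 − uv/c²).
u' = (0.993 − 0.787) / (1 − (0.993)(0.787)) = 0.2067/0.2186 = 0.9455.
u' = 0.9455 × 3.00 × 10^8 m/s.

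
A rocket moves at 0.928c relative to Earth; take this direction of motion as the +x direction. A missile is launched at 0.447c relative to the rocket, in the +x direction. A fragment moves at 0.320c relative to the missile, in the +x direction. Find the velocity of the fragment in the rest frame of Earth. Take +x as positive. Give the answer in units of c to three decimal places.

Apply u = (u' + v)/(1 + u'v/c²) successively, working outward toward Earth.
Start: velocity of the rocket relative to Earth = 0.9280c.
Compose with the missile (u' = 0.447 in the rocket frame): u_1 = (0.447 + 0.928) / (1 + 0.447·0.928) = 1.3750/1.4148 = 0.9719.
Compose with the fragment (u' = 0.320 in the missile frame): u_2 = (0.320 + 0.972) / (1 + 0.320·0.972) = 1.2919/1.3110 = 0.9854.

0.985c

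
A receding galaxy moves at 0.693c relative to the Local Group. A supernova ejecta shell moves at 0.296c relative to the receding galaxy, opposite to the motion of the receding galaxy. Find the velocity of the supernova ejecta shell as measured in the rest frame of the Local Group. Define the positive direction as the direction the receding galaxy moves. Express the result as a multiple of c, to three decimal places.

+0.499c

With v = 0.693 and u' = -0.296 (in units of c),
u = (u' + v)/(1 + u'v/c²):
u = (-0.296 + 0.693) / (1 + (-0.296)·0.693) = 0.3970/0.7949 = 0.4995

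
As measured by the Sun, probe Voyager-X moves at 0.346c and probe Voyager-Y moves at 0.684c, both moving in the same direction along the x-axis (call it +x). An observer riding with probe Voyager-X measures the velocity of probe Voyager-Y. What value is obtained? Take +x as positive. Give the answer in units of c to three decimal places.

+0.443c

β_A = 0.346, β_B = 0.684.
Transform to A's frame with the inverse velocity-addition law: u' = (u − v)/(1 − uv/c²), taking u = β_B and v = β_A.
u' = (0.684 − 0.346) / (1 − (0.346)(0.684)) = 0.3380/0.7633 = 0.4428.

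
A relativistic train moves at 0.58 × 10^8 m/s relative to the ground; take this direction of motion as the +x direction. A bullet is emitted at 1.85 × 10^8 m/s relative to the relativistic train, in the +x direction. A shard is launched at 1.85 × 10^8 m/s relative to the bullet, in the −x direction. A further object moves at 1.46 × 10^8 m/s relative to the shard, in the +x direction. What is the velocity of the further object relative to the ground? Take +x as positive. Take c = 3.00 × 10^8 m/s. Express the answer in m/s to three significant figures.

+1.86 × 10^8 m/s

Apply u = (u' + v)/(1 + u'v/c²) successively, working outward toward the ground.
(Dividing each given speed by c = 3.00 × 10^8 m/s to work in units of c.)
Start: velocity of the relativistic train relative to the ground = 0.1933c.
Compose with the bullet (u' = 0.617 in the relativistic train frame): u_1 = (0.617 + 0.193) / (1 + 0.617·0.193) = 0.8100/1.1192 = 0.7237.
Compose with the shard (u' = -0.617 in the bullet frame): u_2 = (-0.617 + 0.724) / (1 + (-0.617)·0.724) = 0.1071/0.5537 = 0.1933.
Compose with the further object (u' = 0.487 in the shard frame): u_3 = (0.487 + 0.193) / (1 + 0.487·0.193) = 0.6800/1.0941 = 0.6215.
So u = 0.6215 × 3.00 × 10^8 m/s.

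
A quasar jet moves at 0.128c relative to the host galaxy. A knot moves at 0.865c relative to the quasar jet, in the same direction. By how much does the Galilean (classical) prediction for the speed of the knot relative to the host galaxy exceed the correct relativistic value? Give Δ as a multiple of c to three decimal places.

Galilean: u_cl = 0.865 + 0.128 = 0.9930.
Relativistic: u_rel = (0.865 + 0.128) / (1 + 0.865·0.128) = 0.9930/1.1107 = 0.8940.
Δ = 0.9930 − 0.8940 = 0.0990.

Δ = 0.099c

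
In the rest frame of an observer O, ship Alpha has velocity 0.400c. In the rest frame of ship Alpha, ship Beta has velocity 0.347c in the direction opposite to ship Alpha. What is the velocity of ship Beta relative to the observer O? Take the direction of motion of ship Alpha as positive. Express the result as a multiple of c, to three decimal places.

With v = 0.400 and u' = -0.347 (in units of c),
u = (u' + v)/(1 + u'v/c²):
u = (-0.347 + 0.400) / (1 + (-0.347)·0.400) = 0.0530/0.8612 = 0.0615
(Galilean addition would give +0.053c.)

+0.062c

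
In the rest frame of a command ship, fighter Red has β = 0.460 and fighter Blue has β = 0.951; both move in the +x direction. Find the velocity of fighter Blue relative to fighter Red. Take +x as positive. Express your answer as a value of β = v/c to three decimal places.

β = +0.873

β_A = 0.460, β_B = 0.951.
Transform to A's frame with the inverse velocity-addition law: u' = (u − v)/(1 − uv/c²), taking u = β_B and v = β_A.
u' = (0.951 − 0.460) / (1 − (0.460)(0.951)) = 0.4910/0.5625 = 0.8728.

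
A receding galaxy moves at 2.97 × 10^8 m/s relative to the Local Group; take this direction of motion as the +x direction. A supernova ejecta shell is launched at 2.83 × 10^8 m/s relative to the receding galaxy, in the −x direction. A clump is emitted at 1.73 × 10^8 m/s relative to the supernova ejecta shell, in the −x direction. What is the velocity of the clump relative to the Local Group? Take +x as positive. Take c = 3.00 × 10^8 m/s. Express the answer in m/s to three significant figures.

Apply u = (u' + v)/(1 + u'v/c²) successively, working outward toward the Local Group.
(Dividing each given speed by c = 3.00 × 10^8 m/s to work in units of c.)
Start: velocity of the receding galaxy relative to the Local Group = 0.9900c.
Compose with the supernova ejecta shell (u' = -0.943 in the receding galaxy frame): u_1 = (-0.943 + 0.990) / (1 + (-0.943)·0.990) = 0.0467/0.0661 = 0.7060.
Compose with the clump (u' = -0.577 in the supernova ejecta shell frame): u_2 = (-0.577 + 0.706) / (1 + (-0.577)·0.706) = 0.1293/0.5929 = 0.2181.
So u = 0.2181 × 3.00 × 10^8 m/s.

+6.54 × 10^7 m/s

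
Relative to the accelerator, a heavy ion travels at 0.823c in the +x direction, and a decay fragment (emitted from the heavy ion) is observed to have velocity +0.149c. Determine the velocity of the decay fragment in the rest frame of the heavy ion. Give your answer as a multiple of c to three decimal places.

Invert the composition law: u' = (u − v)/(1 − uv/c²).
u' = (0.149 − 0.823) / (1 − (0.149)(0.823)) = -0.6740/0.8774 = -0.7682.

-0.768c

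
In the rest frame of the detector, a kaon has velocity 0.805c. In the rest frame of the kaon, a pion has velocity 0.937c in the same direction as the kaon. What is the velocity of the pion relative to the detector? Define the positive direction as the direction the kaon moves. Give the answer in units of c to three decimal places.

With v = 0.805 and u' = 0.937 (in units of c),
u = (u' + v)/(1 + u'v/c²):
u = (0.937 + 0.805) / (1 + 0.937·0.805) = 1.7420/1.7543 = 0.9930
(Galilean addition would give +1.742c, exceeding c.)

0.993c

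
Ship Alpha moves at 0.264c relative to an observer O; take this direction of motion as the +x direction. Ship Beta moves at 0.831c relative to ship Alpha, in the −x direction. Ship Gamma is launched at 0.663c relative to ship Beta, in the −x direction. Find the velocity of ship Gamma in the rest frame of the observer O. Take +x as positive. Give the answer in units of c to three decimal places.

Apply u = (u' + v)/(1 + u'v/c²) successively, working outward toward the observer O.
Start: velocity of ship Alpha relative to the observer O = 0.2640c.
Compose with ship Beta (u' = -0.831 in ship Alpha frame): u_1 = (-0.831 + 0.264) / (1 + (-0.831)·0.264) = -0.5670/0.7806 = -0.7263.
Compose with ship Gamma (u' = -0.663 in ship Beta frame): u_2 = (-0.663 + (-0.726)) / (1 + (-0.663)·(-0.726)) = -1.3893/1.4816 = -0.9378.

-0.938c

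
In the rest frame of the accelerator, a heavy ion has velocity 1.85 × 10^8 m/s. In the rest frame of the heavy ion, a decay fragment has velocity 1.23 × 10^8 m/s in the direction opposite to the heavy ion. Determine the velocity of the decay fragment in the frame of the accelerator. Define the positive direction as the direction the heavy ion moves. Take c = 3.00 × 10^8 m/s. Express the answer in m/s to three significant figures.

In units of c (dividing by 3.00 × 10^8 m/s): v = 0.617, u' = -0.410.
u = (u' + v)/(1 + u'v/c²):
u = (-0.410 + 0.617) / (1 + (-0.410)·0.617) = 0.2067/0.7472 = 0.2766
(Galilean addition would give +0.207c.)
Converting back: u = 0.2766 × 3.00 × 10^8 m/s.

+8.30 × 10^7 m/s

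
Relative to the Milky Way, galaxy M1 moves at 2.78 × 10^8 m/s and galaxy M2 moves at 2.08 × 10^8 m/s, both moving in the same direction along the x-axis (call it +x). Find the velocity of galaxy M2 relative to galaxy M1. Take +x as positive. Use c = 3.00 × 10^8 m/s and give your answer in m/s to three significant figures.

β_A = 0.927, β_B = 0.693 (dividing each by c = 3.00 × 10^8 m/s).
Transform to A's frame with the inverse velocity-addition law: u' = (u − v)/(1 − uv/c²), taking u = β_B and v = β_A.
u' = (0.693 − 0.927) / (1 − (0.927)(0.693)) = -0.2333/0.3575 = -0.6527.
u' = -0.6527 × 3.00 × 10^8 m/s.

-1.96 × 10^8 m/s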